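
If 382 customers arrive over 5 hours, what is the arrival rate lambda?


lambda = total arrivals / time = 382 / 5 = 76.4 per hour

76.4 per hour


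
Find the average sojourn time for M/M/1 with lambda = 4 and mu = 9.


W = 1/(mu - lambda) = 1/(9 - 4) = 0.2 hours

0.2 hours


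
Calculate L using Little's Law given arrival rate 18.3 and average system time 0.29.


L = lambda * W = 18.3 * 0.29 = 5.31

5.31


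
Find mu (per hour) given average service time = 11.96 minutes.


mu = 60 / avg_service_time = 60 / 11.96 = 5.02 per hour

5.02 per hour


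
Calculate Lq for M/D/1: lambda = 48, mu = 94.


M/D/1: Lq = rho^2 / (2*(1-rho)) where rho = 48/94; Lq = 0.27

0.27


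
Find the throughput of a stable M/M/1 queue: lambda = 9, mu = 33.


For a stable queue (lambda < mu), throughput = lambda = 9 per hour

9 per hour


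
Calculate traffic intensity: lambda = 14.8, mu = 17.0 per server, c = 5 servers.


rho = lambda / (c * mu) = 14.8 / (5 * 17.0) = 0.1741

0.1741


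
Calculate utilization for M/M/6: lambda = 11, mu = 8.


rho = lambda/(c*mu) = 11/(6*8) = 0.2292

0.2292


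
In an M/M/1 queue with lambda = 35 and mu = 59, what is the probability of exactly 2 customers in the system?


rho = 35/59; P(n) = (1-rho)*rho^n = (1-35/59)*(35/59)^2 = 0.1431

0.1431


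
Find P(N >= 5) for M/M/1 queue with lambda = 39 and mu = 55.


P(N >= 5) = rho^5 = (39/55)^5 = 0.1793

0.1793


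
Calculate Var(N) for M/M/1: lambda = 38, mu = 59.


rho = 38/59; Var(N) = rho/(1-rho)^2 = 5.08

5.08


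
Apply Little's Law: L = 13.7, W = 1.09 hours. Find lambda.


lambda = L / W = 13.7 / 1.09 = 12.57 per hour

12.57 per hour


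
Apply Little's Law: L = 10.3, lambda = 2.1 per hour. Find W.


W = L / lambda = 10.3 / 2.1 = 4.9048 hours

4.9048 hours


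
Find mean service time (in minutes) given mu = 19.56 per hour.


Mean service time = 60/mu = 60/19.56 = 3.07 minutes

3.07 minutes


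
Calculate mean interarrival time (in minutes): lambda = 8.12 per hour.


Mean interarrival time = 60/lambda = 60/8.12 = 7.39 minutes

7.39 minutes


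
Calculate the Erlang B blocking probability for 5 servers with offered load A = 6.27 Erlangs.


B(N,A) = (A^N/N!) / sum(A^k/k!, k=0..N) with N=5, A=6.27 = 0.3788

0.3788


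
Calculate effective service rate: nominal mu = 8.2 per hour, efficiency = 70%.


Effective rate = mu * efficiency = 8.2 * 0.7 = 5.74 per hour

5.74 per hour


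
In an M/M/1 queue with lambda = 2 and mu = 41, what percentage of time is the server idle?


Idle fraction = (1 - rho) * 100 = (1 - 2/41) * 100 = 95.1%

95.1%


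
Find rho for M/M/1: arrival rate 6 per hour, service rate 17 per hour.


rho = lambda/mu = 6/17 = 0.3529

0.3529


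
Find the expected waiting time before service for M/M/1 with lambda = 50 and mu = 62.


rho = 50/62; Wq = rho/(mu - lambda) = 0.0672 hours

0.0672 hours


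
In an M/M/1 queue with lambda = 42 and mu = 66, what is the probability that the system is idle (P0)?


P0 = 1 - rho = 1 - 42/66 = 0.3636

0.3636


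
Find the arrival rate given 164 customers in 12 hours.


lambda = total arrivals / time = 164 / 12 = 13.67 per hour

13.67 per hour


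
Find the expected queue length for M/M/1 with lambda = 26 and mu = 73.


rho = 26/73; Lq = rho^2/(1-rho) = 0.2

0.2


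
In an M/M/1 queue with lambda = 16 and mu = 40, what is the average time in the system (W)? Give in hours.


W = 1/(mu - lambda) = 1/(40 - 16) = 0.0417 hours

0.0417 hours


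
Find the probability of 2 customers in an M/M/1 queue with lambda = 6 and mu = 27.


rho = 6/27; P(n) = (1-rho)*rho^n = (1-6/27)*(6/27)^2 = 0.0384

0.0384


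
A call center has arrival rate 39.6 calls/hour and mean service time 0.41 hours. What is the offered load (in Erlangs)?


Offered load a = lambda * E[S] = 39.6 * 0.41 = 16.24 Erlangs

16.24 Erlangs


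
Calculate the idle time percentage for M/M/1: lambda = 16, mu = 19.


Idle fraction = (1 - rho) * 100 = (1 - 16/19) * 100 = 15.8%

15.8%


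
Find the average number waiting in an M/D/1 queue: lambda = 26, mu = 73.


M/D/1: Lq = rho^2 / (2*(1-rho)) where rho = 26/73; Lq = 0.1

0.1


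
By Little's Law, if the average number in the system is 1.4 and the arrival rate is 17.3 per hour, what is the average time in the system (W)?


W = L / lambda = 1.4 / 17.3 = 0.0809 hours

0.0809 hours


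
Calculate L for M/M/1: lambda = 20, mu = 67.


rho = 20/67; L = rho/(1-rho) = 0.43

0.43


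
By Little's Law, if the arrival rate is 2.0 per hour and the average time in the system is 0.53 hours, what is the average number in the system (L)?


L = lambda * W = 2.0 * 0.53 = 1.06

1.06


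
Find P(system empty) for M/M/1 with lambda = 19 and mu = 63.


P0 = 1 - rho = 1 - 19/63 = 0.6984

0.6984


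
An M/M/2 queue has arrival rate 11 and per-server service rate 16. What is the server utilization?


rho = lambda/(c*mu) = 11/(2*16) = 0.3438

0.3438


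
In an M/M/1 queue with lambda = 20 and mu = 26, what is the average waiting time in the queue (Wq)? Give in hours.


rho = 20/26; Wq = rho/(mu - lambda) = 0.1282 hours

0.1282 hours


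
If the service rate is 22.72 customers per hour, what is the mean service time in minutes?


Mean service time = 60/mu = 60/22.72 = 2.64 minutes

2.64 minutes


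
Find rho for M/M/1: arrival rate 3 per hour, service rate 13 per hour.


rho = lambda/mu = 3/13 = 0.2308

0.2308


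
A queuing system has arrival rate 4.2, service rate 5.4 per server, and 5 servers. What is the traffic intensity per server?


rho = lambda / (c * mu) = 4.2 / (5 * 5.4) = 0.1556

0.1556


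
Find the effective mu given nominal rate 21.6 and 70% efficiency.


Effective rate = mu * efficiency = 21.6 * 0.7 = 15.12 per hour

15.12 per hour


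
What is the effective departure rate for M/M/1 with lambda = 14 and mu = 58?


For a stable queue (lambda < mu), throughput = lambda = 14 per hour

14 per hour


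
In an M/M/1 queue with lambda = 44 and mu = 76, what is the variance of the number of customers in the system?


rho = 44/76; Var(N) = rho/(1-rho)^2 = 3.27

3.27


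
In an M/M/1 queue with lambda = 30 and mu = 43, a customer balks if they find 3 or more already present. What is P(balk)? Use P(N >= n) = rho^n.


P(N >= 3) = rho^3 = (30/43)^3 = 0.3396

0.3396


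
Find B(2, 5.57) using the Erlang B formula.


B(N,A) = (A^N/N!) / sum(A^k/k!, k=0..N) with N=2, A=5.57 = 0.7025

0.7025


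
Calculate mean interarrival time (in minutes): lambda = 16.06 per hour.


Mean interarrival time = 60/lambda = 60/16.06 = 3.74 minutes

3.74 minutes


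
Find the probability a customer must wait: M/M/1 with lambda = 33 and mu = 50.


P(wait) = rho = lambda/mu = 33/50 = 0.66

0.66


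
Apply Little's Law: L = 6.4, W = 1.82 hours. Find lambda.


lambda = L / W = 6.4 / 1.82 = 3.52 per hour

3.52 per hour


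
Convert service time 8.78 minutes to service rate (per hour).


mu = 60 / avg_service_time = 60 / 8.78 = 6.83 per hour

6.83 per hour


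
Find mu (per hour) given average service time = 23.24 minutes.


mu = 60 / avg_service_time = 60 / 23.24 = 2.58 per hour

2.58 per hour


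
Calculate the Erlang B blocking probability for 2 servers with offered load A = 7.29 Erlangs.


B(N,A) = (A^N/N!) / sum(A^k/k!, k=0..N) with N=2, A=7.29 = 0.7622

0.7622


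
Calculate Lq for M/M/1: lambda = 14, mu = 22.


rho = 14/22; Lq = rho^2/(1-rho) = 1.11

1.11


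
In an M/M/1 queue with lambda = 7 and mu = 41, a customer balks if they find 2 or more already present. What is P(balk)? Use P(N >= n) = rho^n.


P(N >= 2) = rho^2 = (7/41)^2 = 0.0291

0.0291


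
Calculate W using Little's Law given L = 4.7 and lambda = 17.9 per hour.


W = L / lambda = 4.7 / 17.9 = 0.2626 hours

0.2626 hours


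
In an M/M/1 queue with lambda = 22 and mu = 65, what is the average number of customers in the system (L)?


rho = 22/65; L = rho/(1-rho) = 0.51

0.51


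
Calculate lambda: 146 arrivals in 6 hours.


lambda = total arrivals / time = 146 / 6 = 24.33 per hour

24.33 per hour


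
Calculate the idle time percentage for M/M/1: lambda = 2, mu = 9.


Idle fraction = (1 - rho) * 100 = (1 - 2/9) * 100 = 77.8%

77.8%


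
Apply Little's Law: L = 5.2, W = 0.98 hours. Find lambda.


lambda = L / W = 5.2 / 0.98 = 5.31 per hour

5.31 per hour


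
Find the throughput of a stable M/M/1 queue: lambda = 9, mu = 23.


For a stable queue (lambda < mu), throughput = lambda = 9 per hour

9 per hour


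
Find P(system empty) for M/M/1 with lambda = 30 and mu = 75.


P0 = 1 - rho = 1 - 30/75 = 0.6

0.6


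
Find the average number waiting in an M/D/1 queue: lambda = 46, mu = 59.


M/D/1: Lq = rho^2 / (2*(1-rho)) where rho = 46/59; Lq = 1.38

1.38


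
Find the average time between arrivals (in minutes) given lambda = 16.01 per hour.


Mean interarrival time = 60/lambda = 60/16.01 = 3.75 minutes

3.75 minutes


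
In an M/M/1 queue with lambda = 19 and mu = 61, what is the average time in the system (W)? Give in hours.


W = 1/(mu - lambda) = 1/(61 - 19) = 0.0238 hours

0.0238 hours


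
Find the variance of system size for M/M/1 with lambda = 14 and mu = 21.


rho = 14/21; Var(N) = rho/(1-rho)^2 = 6.0

6.0


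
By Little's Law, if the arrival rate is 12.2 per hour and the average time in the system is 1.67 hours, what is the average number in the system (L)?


L = lambda * W = 12.2 * 1.67 = 20.37

20.37


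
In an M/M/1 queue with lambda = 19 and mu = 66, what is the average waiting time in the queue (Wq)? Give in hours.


rho = 19/66; Wq = rho/(mu - lambda) = 0.0061 hours

0.0061 hours


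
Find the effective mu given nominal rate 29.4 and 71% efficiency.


Effective rate = mu * efficiency = 29.4 * 0.71 = 20.87 per hour

20.87 per hour


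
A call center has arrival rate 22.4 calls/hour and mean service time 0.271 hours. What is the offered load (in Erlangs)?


Offered load a = lambda * E[S] = 22.4 * 0.271 = 6.07 Erlangs

6.07 Erlangs


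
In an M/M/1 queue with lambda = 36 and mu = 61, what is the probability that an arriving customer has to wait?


P(wait) = rho = lambda/mu = 36/61 = 0.5902

0.5902


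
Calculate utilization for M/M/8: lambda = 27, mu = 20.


rho = lambda/(c*mu) = 27/(8*20) = 0.1688

0.1688


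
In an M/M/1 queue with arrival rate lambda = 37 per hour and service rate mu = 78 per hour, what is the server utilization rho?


rho = lambda/mu = 37/78 = 0.4744

0.4744


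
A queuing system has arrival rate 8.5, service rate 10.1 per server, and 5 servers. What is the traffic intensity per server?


rho = lambda / (c * mu) = 8.5 / (5 * 10.1) = 0.1683

0.1683


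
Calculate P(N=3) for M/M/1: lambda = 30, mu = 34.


rho = 30/34; P(n) = (1-rho)*rho^n = (1-30/34)*(30/34)^3 = 0.0808

0.0808


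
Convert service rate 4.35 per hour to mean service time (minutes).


Mean service time = 60/mu = 60/4.35 = 13.79 minutes

13.79 minutes


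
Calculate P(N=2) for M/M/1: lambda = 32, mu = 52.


rho = 32/52; P(n) = (1-rho)*rho^n = (1-32/52)*(32/52)^2 = 0.1457

0.1457


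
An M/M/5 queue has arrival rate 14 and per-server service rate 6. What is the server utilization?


rho = lambda/(c*mu) = 14/(5*6) = 0.4667

0.4667


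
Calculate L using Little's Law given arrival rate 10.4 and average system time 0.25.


L = lambda * W = 10.4 * 0.25 = 2.6

2.6


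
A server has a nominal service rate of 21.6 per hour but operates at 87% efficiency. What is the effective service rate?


Effective rate = mu * efficiency = 21.6 * 0.87 = 18.79 per hour

18.79 per hour


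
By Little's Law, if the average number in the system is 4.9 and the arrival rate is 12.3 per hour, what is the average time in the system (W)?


W = L / lambda = 4.9 / 12.3 = 0.3984 hours

0.3984 hours


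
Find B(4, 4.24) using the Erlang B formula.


B(N,A) = (A^N/N!) / sum(A^k/k!, k=0..N) with N=4, A=4.24 = 0.3333

0.3333


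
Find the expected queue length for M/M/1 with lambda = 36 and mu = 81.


rho = 36/81; Lq = rho^2/(1-rho) = 0.36

0.36


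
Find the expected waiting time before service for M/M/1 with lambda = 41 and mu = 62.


rho = 41/62; Wq = rho/(mu - lambda) = 0.0315 hours

0.0315 hours


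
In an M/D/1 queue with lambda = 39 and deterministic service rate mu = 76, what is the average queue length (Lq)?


M/D/1: Lq = rho^2 / (2*(1-rho)) where rho = 39/76; Lq = 0.27

0.27


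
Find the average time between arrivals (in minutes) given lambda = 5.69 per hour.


Mean interarrival time = 60/lambda = 60/5.69 = 10.54 minutes

10.54 minutes


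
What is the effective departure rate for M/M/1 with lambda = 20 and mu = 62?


For a stable queue (lambda < mu), throughput = lambda = 20 per hour

20 per hour


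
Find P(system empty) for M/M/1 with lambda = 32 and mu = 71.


P0 = 1 - rho = 1 - 32/71 = 0.5493

0.5493


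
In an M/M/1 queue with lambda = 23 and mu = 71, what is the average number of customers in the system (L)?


rho = 23/71; L = rho/(1-rho) = 0.48

0.48


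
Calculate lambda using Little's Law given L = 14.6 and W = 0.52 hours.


lambda = L / W = 14.6 / 0.52 = 28.08 per hour

28.08 per hour


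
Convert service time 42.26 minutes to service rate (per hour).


mu = 60 / avg_service_time = 60 / 42.26 = 1.42 per hour

1.42 per hour


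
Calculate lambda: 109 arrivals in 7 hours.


lambda = total arrivals / time = 109 / 7 = 15.57 per hour

15.57 per hour


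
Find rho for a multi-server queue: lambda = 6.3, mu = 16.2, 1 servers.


rho = lambda / (c * mu) = 6.3 / (1 * 16.2) = 0.3889

0.3889


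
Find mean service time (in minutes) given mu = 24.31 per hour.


Mean service time = 60/mu = 60/24.31 = 2.47 minutes

2.47 minutes


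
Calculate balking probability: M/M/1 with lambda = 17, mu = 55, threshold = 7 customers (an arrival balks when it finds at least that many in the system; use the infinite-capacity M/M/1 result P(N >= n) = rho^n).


P(N >= 7) = rho^7 = (17/55)^7 = 0.0003

0.0003


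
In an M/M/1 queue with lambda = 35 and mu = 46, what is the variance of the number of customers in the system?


rho = 35/46; Var(N) = rho/(1-rho)^2 = 13.31

13.31


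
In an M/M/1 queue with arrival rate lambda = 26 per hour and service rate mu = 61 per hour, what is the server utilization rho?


rho = lambda/mu = 26/61 = 0.4262

0.4262


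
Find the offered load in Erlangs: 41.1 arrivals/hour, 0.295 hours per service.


Offered load a = lambda * E[S] = 41.1 * 0.295 = 12.12 Erlangs

12.12 Erlangs


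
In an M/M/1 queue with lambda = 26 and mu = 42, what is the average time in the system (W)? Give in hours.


W = 1/(mu - lambda) = 1/(42 - 26) = 0.0625 hours

0.0625 hours


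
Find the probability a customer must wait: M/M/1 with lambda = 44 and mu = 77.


P(wait) = rho = lambda/mu = 44/77 = 0.5714

0.5714


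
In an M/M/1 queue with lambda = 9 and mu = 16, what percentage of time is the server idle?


Idle fraction = (1 - rho) * 100 = (1 - 9/16) * 100 = 43.8%

43.8%


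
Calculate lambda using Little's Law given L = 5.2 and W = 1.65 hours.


lambda = L / W = 5.2 / 1.65 = 3.15 per hour

3.15 per hour


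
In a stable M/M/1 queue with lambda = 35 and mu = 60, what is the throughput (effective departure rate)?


For a stable queue (lambda < mu), throughput = lambda = 35 per hour

35 per hour


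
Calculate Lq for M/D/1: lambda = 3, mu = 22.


M/D/1: Lq = rho^2 / (2*(1-rho)) where rho = 3/22; Lq = 0.01

0.01


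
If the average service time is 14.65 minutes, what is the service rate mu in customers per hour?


mu = 60 / avg_service_time = 60 / 14.65 = 4.1 per hour

4.1 per hour


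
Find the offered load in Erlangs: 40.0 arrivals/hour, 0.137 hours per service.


Offered load a = lambda * E[S] = 40.0 * 0.137 = 5.48 Erlangs

5.48 Erlangs


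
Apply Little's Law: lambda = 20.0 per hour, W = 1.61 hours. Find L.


L = lambda * W = 20.0 * 1.61 = 32.2

32.2


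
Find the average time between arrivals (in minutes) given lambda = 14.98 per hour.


Mean interarrival time = 60/lambda = 60/14.98 = 4.01 minutes

4.01 minutes


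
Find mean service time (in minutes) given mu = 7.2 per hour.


Mean service time = 60/mu = 60/7.2 = 8.33 minutes

8.33 minutes


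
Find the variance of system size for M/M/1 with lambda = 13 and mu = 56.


rho = 13/56; Var(N) = rho/(1-rho)^2 = 0.39

0.39


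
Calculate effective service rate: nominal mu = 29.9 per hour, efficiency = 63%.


Effective rate = mu * efficiency = 29.9 * 0.63 = 18.84 per hour

18.84 per hour


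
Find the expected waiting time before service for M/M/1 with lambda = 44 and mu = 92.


rho = 44/92; Wq = rho/(mu - lambda) = 0.01 hours

0.01 hours


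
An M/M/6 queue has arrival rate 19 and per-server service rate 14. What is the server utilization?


rho = lambda/(c*mu) = 19/(6*14) = 0.2262

0.2262


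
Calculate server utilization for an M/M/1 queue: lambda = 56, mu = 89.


rho = lambda/mu = 56/89 = 0.6292

0.6292


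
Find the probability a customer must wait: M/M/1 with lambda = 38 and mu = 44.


P(wait) = rho = lambda/mu = 38/44 = 0.8636

0.8636


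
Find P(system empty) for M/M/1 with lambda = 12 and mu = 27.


P0 = 1 - rho = 1 - 12/27 = 0.5556

0.5556


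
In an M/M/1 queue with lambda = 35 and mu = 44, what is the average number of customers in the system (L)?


rho = 35/44; L = rho/(1-rho) = 3.89

3.89


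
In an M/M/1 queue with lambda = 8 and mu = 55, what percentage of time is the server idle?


Idle fraction = (1 - rho) * 100 = (1 - 8/55) * 100 = 85.5%

85.5%


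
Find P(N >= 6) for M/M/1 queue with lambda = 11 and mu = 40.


P(N >= 6) = rho^6 = (11/40)^6 = 0.0004

0.0004


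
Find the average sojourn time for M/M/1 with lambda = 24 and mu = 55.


W = 1/(mu - lambda) = 1/(55 - 24) = 0.0323 hours

0.0323 hours


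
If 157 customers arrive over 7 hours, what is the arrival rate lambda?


lambda = total arrivals / time = 157 / 7 = 22.43 per hour

22.43 per hour


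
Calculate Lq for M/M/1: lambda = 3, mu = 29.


rho = 3/29; Lq = rho^2/(1-rho) = 0.01

0.01


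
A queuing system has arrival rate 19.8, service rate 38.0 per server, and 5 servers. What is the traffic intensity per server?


rho = lambda / (c * mu) = 19.8 / (5 * 38.0) = 0.1042

0.1042


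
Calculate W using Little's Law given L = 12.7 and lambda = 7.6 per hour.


W = L / lambda = 12.7 / 7.6 = 1.6711 hours

1.6711 hours


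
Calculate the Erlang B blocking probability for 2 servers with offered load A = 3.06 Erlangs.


B(N,A) = (A^N/N!) / sum(A^k/k!, k=0..N) with N=2, A=3.06 = 0.5356

0.5356


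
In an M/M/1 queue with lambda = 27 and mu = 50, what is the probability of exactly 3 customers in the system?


rho = 27/50; P(n) = (1-rho)*rho^n = (1-27/50)*(27/50)^3 = 0.0724

0.0724


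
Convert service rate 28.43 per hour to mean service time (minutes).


Mean service time = 60/mu = 60/28.43 = 2.11 minutes

2.11 minutes


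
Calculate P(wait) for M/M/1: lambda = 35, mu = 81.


P(wait) = rho = lambda/mu = 35/81 = 0.4321

0.4321


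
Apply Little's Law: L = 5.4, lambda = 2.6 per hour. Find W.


W = L / lambda = 5.4 / 2.6 = 2.0769 hours

2.0769 hours


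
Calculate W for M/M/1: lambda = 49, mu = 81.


W = 1/(mu - lambda) = 1/(81 - 49) = 0.0313 hours

0.0313 hours


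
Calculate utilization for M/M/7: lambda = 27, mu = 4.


rho = lambda/(c*mu) = 27/(7*4) = 0.9643

0.9643


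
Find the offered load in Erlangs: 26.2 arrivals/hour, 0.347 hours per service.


Offered load a = lambda * E[S] = 26.2 * 0.347 = 9.09 Erlangs

9.09 Erlangs


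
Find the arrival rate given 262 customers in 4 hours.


lambda = total arrivals / time = 262 / 4 = 65.5 per hour

65.5 per hour


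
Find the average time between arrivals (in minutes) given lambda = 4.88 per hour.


Mean interarrival time = 60/lambda = 60/4.88 = 12.3 minutes

12.3 minutes


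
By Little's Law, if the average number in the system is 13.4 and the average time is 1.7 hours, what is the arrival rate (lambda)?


lambda = L / W = 13.4 / 1.7 = 7.88 per hour

7.88 per hour


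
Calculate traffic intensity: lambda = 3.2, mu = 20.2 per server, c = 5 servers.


rho = lambda / (c * mu) = 3.2 / (5 * 20.2) = 0.0317

0.0317


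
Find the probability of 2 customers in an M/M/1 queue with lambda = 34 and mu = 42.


rho = 34/42; P(n) = (1-rho)*rho^n = (1-34/42)*(34/42)^2 = 0.1248

0.1248


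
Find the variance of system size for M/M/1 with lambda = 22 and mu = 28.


rho = 22/28; Var(N) = rho/(1-rho)^2 = 17.11

17.11


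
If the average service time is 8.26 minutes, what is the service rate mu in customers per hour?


mu = 60 / avg_service_time = 60 / 8.26 = 7.26 per hour

7.26 per hour


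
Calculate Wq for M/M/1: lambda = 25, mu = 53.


rho = 25/53; Wq = rho/(mu - lambda) = 0.0168 hours

0.0168 hours


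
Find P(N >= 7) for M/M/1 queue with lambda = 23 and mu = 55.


P(N >= 7) = rho^7 = (23/55)^7 = 0.0022

0.0022


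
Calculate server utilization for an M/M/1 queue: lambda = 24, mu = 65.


rho = lambda/mu = 24/65 = 0.3692

0.3692


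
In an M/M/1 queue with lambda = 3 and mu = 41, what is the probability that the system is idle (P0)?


P0 = 1 - rho = 1 - 3/41 = 0.9268

0.9268


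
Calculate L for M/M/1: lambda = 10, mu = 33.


rho = 10/33; L = rho/(1-rho) = 0.43

0.43


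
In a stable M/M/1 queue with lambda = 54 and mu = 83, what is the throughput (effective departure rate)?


For a stable queue (lambda < mu), throughput = lambda = 54 per hour

54 per hour


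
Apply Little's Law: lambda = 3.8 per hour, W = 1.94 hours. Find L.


L = lambda * W = 3.8 * 1.94 = 7.37

7.37


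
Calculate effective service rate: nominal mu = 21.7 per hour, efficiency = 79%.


Effective rate = mu * efficiency = 21.7 * 0.79 = 17.14 per hour

17.14 per hour


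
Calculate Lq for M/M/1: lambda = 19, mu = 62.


rho = 19/62; Lq = rho^2/(1-rho) = 0.14

0.14


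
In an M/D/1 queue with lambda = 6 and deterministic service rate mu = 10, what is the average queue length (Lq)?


M/D/1: Lq = rho^2 / (2*(1-rho)) where rho = 6/10; Lq = 0.45

0.45


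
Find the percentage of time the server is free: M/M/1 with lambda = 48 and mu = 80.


Idle fraction = (1 - rho) * 100 = (1 - 48/80) * 100 = 40.0%

40.0%


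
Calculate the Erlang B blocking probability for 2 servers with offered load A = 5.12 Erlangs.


B(N,A) = (A^N/N!) / sum(A^k/k!, k=0..N) with N=2, A=5.12 = 0.6817

0.6817


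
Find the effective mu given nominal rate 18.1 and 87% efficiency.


Effective rate = mu * efficiency = 18.1 * 0.87 = 15.75 per hour

15.75 per hour


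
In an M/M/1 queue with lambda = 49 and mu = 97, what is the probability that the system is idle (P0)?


P0 = 1 - rho = 1 - 49/97 = 0.4948

0.4948


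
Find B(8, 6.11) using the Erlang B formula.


B(N,A) = (A^N/N!) / sum(A^k/k!, k=0..N) with N=8, A=6.11 = 0.128

0.128


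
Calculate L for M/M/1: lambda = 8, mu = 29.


rho = 8/29; L = rho/(1-rho) = 0.38

0.38


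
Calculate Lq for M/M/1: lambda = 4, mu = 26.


rho = 4/26; Lq = rho^2/(1-rho) = 0.03

0.03


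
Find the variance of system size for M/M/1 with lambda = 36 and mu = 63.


rho = 36/63; Var(N) = rho/(1-rho)^2 = 3.11

3.11


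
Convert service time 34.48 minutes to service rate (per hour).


mu = 60 / avg_service_time = 60 / 34.48 = 1.74 per hour

1.74 per hour


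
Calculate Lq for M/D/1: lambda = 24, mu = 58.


M/D/1: Lq = rho^2 / (2*(1-rho)) where rho = 24/58; Lq = 0.15

0.15


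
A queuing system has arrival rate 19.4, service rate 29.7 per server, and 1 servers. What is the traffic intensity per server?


rho = lambda / (c * mu) = 19.4 / (1 * 29.7) = 0.6532

0.6532


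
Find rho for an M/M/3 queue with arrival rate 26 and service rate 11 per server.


rho = lambda/(c*mu) = 26/(3*11) = 0.7879

0.7879


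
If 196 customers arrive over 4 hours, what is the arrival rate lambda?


lambda = total arrivals / time = 196 / 4 = 49.0 per hour

49.0 per hour


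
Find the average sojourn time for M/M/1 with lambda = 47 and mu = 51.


W = 1/(mu - lambda) = 1/(51 - 47) = 0.25 hours

0.25 hours


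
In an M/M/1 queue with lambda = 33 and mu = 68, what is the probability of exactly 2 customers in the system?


rho = 33/68; P(n) = (1-rho)*rho^n = (1-33/68)*(33/68)^2 = 0.1212

0.1212


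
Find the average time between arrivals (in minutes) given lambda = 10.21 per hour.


Mean interarrival time = 60/lambda = 60/10.21 = 5.88 minutes

5.88 minutes


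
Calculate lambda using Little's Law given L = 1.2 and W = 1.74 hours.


lambda = L / W = 1.2 / 1.74 = 0.69 per hour

0.69 per hour


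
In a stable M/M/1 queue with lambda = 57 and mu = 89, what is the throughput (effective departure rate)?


For a stable queue (lambda < mu), throughput = lambda = 57 per hour

57 per hour


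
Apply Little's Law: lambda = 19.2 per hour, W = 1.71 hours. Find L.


L = lambda * W = 19.2 * 1.71 = 32.83

32.83


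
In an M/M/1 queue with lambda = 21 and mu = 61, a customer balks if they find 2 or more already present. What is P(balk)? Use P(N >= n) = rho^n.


P(N >= 2) = rho^2 = (21/61)^2 = 0.1185

0.1185


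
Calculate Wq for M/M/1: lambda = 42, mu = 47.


rho = 42/47; Wq = rho/(mu - lambda) = 0.1787 hours

0.1787 hours


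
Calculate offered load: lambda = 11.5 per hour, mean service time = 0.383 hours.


Offered load a = lambda * E[S] = 11.5 * 0.383 = 4.4 Erlangs

4.4 Erlangs


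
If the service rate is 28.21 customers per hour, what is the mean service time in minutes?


Mean service time = 60/mu = 60/28.21 = 2.13 minutes

2.13 minutes


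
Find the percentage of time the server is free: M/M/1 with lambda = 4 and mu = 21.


Idle fraction = (1 - rho) * 100 = (1 - 4/21) * 100 = 81.0%

81.0%


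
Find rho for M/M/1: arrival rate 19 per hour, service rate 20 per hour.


rho = lambda/mu = 19/20 = 0.95

0.95


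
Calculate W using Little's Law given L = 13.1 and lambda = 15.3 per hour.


W = L / lambda = 13.1 / 15.3 = 0.8562 hours

0.8562 hours


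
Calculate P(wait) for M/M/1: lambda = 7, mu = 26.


P(wait) = rho = lambda/mu = 7/26 = 0.2692

0.2692


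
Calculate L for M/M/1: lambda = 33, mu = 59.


rho = 33/59; L = rho/(1-rho) = 1.27

1.27


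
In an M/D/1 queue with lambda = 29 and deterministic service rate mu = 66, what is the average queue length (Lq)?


M/D/1: Lq = rho^2 / (2*(1-rho)) where rho = 29/66; Lq = 0.17

0.17


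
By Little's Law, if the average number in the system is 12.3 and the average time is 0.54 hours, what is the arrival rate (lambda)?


lambda = L / W = 12.3 / 0.54 = 22.78 per hour

22.78 per hour


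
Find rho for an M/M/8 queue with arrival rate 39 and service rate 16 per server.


rho = lambda/(c*mu) = 39/(8*16) = 0.3047

0.3047


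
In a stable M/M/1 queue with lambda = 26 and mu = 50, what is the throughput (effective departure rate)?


For a stable queue (lambda < mu), throughput = lambda = 26 per hour

26 per hour


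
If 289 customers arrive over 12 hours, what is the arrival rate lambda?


lambda = total arrivals / time = 289 / 12 = 24.08 per hour

24.08 per hour


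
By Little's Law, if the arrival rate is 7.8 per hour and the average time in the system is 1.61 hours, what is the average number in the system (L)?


L = lambda * W = 7.8 * 1.61 = 12.56

12.56


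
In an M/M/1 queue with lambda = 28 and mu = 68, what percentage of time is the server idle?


Idle fraction = (1 - rho) * 100 = (1 - 28/68) * 100 = 58.8%

58.8%


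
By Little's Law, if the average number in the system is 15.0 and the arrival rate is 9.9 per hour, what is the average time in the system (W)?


W = L / lambda = 15.0 / 9.9 = 1.5152 hours

1.5152 hours


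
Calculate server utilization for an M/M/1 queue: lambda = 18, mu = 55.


rho = lambda/mu = 18/55 = 0.3273

0.3273


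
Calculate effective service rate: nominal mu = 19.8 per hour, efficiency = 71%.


Effective rate = mu * efficiency = 19.8 * 0.71 = 14.06 per hour

14.06 per hour


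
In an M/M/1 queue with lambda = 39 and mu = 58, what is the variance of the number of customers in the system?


rho = 39/58; Var(N) = rho/(1-rho)^2 = 6.27

6.27


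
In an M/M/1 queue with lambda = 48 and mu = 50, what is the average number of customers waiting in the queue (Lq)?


rho = 48/50; Lq = rho^2/(1-rho) = 23.04

23.04


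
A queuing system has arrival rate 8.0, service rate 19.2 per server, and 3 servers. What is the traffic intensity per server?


rho = lambda / (c * mu) = 8.0 / (3 * 19.2) = 0.1389

0.1389


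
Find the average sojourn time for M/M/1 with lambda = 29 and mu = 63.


W = 1/(mu - lambda) = 1/(63 - 29) = 0.0294 hours

0.0294 hours


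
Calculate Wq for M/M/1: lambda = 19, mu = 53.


rho = 19/53; Wq = rho/(mu - lambda) = 0.0105 hours

0.0105 hours


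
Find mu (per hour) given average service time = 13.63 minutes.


mu = 60 / avg_service_time = 60 / 13.63 = 4.4 per hour

4.4 per hour


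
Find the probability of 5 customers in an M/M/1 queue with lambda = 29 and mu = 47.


rho = 29/47; P(n) = (1-rho)*rho^n = (1-29/47)*(29/47)^5 = 0.0343

0.0343


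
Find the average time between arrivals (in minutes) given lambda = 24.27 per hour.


Mean interarrival time = 60/lambda = 60/24.27 = 2.47 minutes

2.47 minutes


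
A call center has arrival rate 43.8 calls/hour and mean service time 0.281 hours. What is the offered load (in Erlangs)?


Offered load a = lambda * E[S] = 43.8 * 0.281 = 12.31 Erlangs

12.31 Erlangs


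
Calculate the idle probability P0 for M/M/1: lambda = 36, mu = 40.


P0 = 1 - rho = 1 - 36/40 = 0.1

0.1


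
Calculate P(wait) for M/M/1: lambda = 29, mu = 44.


P(wait) = rho = lambda/mu = 29/44 = 0.6591

0.6591


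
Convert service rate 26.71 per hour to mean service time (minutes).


Mean service time = 60/mu = 60/26.71 = 2.25 minutes

2.25 minutes


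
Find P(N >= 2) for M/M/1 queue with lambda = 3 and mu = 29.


P(N >= 2) = rho^2 = (3/29)^2 = 0.0107

0.0107


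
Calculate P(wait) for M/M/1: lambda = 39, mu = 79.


P(wait) = rho = lambda/mu = 39/79 = 0.4937

0.4937


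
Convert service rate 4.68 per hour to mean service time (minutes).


Mean service time = 60/mu = 60/4.68 = 12.82 minutes

12.82 minutes


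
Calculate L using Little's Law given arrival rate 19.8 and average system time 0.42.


L = lambda * W = 19.8 * 0.42 = 8.32

8.32


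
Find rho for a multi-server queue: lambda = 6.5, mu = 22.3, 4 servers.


rho = lambda / (c * mu) = 6.5 / (4 * 22.3) = 0.0729

0.0729


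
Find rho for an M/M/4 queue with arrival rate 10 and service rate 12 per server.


rho = lambda/(c*mu) = 10/(4*12) = 0.2083

0.2083


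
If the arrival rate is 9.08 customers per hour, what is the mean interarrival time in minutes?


Mean interarrival time = 60/lambda = 60/9.08 = 6.61 minutes

6.61 minutes


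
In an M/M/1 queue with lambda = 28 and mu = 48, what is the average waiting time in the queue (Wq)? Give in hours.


rho = 28/48; Wq = rho/(mu - lambda) = 0.0292 hours

0.0292 hours


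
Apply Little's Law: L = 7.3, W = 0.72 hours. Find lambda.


lambda = L / W = 7.3 / 0.72 = 10.14 per hour

10.14 per hour


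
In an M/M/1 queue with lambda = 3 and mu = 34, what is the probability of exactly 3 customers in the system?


rho = 3/34; P(n) = (1-rho)*rho^n = (1-3/34)*(3/34)^3 = 0.0006

0.0006


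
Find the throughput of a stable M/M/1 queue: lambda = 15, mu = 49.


For a stable queue (lambda < mu), throughput = lambda = 15 per hour

15 per hour


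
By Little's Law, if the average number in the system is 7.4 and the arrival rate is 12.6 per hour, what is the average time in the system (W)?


W = L / lambda = 7.4 / 12.6 = 0.5873 hours

0.5873 hours


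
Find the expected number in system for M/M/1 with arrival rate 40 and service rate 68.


rho = 40/68; L = rho/(1-rho) = 1.43

1.43


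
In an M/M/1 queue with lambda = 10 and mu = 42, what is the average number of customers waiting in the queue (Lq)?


rho = 10/42; Lq = rho^2/(1-rho) = 0.07

0.07


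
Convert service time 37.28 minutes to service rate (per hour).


mu = 60 / avg_service_time = 60 / 37.28 = 1.61 per hour

1.61 per hour


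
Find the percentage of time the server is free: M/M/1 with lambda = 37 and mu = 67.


Idle fraction = (1 - rho) * 100 = (1 - 37/67) * 100 = 44.8%

44.8%


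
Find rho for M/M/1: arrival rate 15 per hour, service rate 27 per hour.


rho = lambda/mu = 15/27 = 0.5556

0.5556


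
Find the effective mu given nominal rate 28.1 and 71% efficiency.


Effective rate = mu * efficiency = 28.1 * 0.71 = 19.95 per hour

19.95 per hour


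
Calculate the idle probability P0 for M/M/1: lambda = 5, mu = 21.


P0 = 1 - rho = 1 - 5/21 = 0.7619

0.7619


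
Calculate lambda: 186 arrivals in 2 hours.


lambda = total arrivals / time = 186 / 2 = 93.0 per hour

93.0 per hour


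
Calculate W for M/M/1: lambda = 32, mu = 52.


W = 1/(mu - lambda) = 1/(52 - 32) = 0.05 hours

0.05 hours


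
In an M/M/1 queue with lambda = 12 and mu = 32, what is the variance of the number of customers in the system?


rho = 12/32; Var(N) = rho/(1-rho)^2 = 0.96

0.96


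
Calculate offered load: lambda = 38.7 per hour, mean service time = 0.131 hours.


Offered load a = lambda * E[S] = 38.7 * 0.131 = 5.07 Erlangs

5.07 Erlangs


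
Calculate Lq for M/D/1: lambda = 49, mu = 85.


M/D/1: Lq = rho^2 / (2*(1-rho)) where rho = 49/85; Lq = 0.39

0.39


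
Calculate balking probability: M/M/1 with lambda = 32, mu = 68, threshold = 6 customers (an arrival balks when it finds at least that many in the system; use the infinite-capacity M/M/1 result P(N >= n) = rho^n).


P(N >= 6) = rho^6 = (32/68)^6 = 0.0109

0.0109


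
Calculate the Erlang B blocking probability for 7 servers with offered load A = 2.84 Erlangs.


B(N,A) = (A^N/N!) / sum(A^k/k!, k=0..N) with N=7, A=2.84 = 0.0174

0.0174


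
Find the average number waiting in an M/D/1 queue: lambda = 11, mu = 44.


M/D/1: Lq = rho^2 / (2*(1-rho)) where rho = 11/44; Lq = 0.04

0.04


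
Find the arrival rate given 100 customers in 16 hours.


lambda = total arrivals / time = 100 / 16 = 6.25 per hour

6.25 per hour


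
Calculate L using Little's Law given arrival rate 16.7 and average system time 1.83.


L = lambda * W = 16.7 * 1.83 = 30.56

30.56


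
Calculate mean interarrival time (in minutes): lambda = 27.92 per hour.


Mean interarrival time = 60/lambda = 60/27.92 = 2.15 minutes

2.15 minutes


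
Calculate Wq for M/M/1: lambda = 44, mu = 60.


rho = 44/60; Wq = rho/(mu - lambda) = 0.0458 hours

0.0458 hours


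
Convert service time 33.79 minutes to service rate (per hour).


mu = 60 / avg_service_time = 60 / 33.79 = 1.78 per hour

1.78 per hour


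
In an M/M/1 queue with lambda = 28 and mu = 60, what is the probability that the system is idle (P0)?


P0 = 1 - rho = 1 - 28/60 = 0.5333

0.5333


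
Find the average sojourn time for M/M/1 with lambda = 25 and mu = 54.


W = 1/(mu - lambda) = 1/(54 - 25) = 0.0345 hours

0.0345 hours


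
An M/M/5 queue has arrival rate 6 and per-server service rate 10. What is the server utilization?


rho = lambda/(c*mu) = 6/(5*10) = 0.12

0.12


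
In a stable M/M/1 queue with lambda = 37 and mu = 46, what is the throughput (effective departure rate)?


For a stable queue (lambda < mu), throughput = lambda = 37 per hour

37 per hour


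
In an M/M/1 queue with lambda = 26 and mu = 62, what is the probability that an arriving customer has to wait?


P(wait) = rho = lambda/mu = 26/62 = 0.4194

0.4194


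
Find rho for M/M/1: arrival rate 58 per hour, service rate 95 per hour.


rho = lambda/mu = 58/95 = 0.6105

0.6105


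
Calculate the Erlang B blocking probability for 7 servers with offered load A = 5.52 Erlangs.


B(N,A) = (A^N/N!) / sum(A^k/k!, k=0..N) with N=7, A=5.52 = 0.1538

0.1538


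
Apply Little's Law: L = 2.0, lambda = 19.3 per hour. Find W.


W = L / lambda = 2.0 / 19.3 = 0.1036 hours

0.1036 hours


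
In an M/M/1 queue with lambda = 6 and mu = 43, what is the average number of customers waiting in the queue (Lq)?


rho = 6/43; Lq = rho^2/(1-rho) = 0.02

0.02


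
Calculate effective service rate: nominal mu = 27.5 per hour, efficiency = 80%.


Effective rate = mu * efficiency = 27.5 * 0.8 = 22.0 per hour

22.0 per hour


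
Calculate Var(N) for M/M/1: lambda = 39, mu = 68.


rho = 39/68; Var(N) = rho/(1-rho)^2 = 3.15

3.15


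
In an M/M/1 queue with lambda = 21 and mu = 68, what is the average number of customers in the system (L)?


rho = 21/68; L = rho/(1-rho) = 0.45

0.45


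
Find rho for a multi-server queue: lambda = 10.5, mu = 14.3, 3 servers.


rho = lambda / (c * mu) = 10.5 / (3 * 14.3) = 0.2448

0.2448


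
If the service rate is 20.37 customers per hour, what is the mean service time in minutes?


Mean service time = 60/mu = 60/20.37 = 2.95 minutes

2.95 minutes


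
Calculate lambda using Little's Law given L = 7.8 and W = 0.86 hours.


lambda = L / W = 7.8 / 0.86 = 9.07 per hour

9.07 per hour


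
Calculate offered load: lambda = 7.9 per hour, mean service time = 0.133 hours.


Offered load a = lambda * E[S] = 7.9 * 0.133 = 1.05 Erlangs

1.05 Erlangs


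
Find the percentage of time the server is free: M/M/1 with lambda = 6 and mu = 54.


Idle fraction = (1 - rho) * 100 = (1 - 6/54) * 100 = 88.9%

88.9%


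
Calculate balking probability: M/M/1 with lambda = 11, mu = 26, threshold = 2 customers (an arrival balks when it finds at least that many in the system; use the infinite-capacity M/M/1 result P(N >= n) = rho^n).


P(N >= 2) = rho^2 = (11/26)^2 = 0.179

0.179


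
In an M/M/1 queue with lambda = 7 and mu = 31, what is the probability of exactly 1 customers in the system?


rho = 7/31; P(n) = (1-rho)*rho^n = (1-7/31)*(7/31)^1 = 0.1748

0.1748


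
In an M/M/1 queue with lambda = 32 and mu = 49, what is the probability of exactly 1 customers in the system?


rho = 32/49; P(n) = (1-rho)*rho^n = (1-32/49)*(32/49)^1 = 0.2266

0.2266


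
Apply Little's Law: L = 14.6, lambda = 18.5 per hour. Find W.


W = L / lambda = 14.6 / 18.5 = 0.7892 hours

0.7892 hours


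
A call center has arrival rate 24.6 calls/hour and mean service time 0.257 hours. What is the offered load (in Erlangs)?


Offered load a = lambda * E[S] = 24.6 * 0.257 = 6.32 Erlangs

6.32 Erlangs


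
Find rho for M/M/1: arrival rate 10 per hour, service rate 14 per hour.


rho = lambda/mu = 10/14 = 0.7143

0.7143


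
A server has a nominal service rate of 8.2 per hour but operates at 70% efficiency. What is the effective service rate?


Effective rate = mu * efficiency = 8.2 * 0.7 = 5.74 per hour

5.74 per hour


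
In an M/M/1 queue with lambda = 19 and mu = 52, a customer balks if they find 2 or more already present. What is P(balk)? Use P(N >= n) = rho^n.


P(N >= 2) = rho^2 = (19/52)^2 = 0.1335

0.1335
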